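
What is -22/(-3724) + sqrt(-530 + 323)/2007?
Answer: 11/1862 + I*sqrt(23)/669 ≈ 0.0059076 + 0.0071687*I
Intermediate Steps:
-22/(-3724) + sqrt(-530 + 323)/2007 = -22*(-1/3724) + sqrt(-207)*(1/2007) = 11/1862 + (3*I*sqrt(23))*(1/2007) = 11/1862 + I*sqrt(23)/669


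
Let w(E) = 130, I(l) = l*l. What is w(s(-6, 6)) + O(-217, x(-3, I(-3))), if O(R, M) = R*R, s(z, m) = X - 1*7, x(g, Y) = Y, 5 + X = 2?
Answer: 47219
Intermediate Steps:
I(l) = l²
X = -3 (X = -5 + 2 = -3)
s(z, m) = -10 (s(z, m) = -3 - 1*7 = -3 - 7 = -10)
O(R, M) = R²
w(s(-6, 6)) + O(-217, x(-3, I(-3))) = 130 + (-217)² = 130 + 47089 = 47219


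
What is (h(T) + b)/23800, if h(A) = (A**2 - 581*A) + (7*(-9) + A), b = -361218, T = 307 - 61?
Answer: -5217/280 ≈ -18.632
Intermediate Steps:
T = 246
h(A) = -63 + A**2 - 580*A (h(A) = (A**2 - 581*A) + (-63 + A) = -63 + A**2 - 580*A)
(h(T) + b)/23800 = ((-63 + 246**2 - 580*246) - 361218)/23800 = ((-63 + 60516 - 142680) - 361218)*(1/23800) = (-82227 - 361218)*(1/23800) = -443445*1/23800 = -5217/280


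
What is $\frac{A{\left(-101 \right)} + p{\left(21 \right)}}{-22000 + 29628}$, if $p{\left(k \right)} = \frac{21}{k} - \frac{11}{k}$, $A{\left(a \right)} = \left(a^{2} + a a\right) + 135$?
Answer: $\frac{431287}{160188} \approx 2.6924$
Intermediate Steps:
$A{\left(a \right)} = 135 + 2 a^{2}$ ($A{\left(a \right)} = \left(a^{2} + a^{2}\right) + 135 = 2 a^{2} + 135 = 135 + 2 a^{2}$)
$p{\left(k \right)} = \frac{10}{k}$
$\frac{A{\left(-101 \right)} + p{\left(21 \right)}}{-22000 + 29628} = \frac{\left(135 + 2 \left(-101\right)^{2}\right) + \frac{10}{21}}{-22000 + 29628} = \frac{\left(135 + 2 \cdot 10201\right) + 10 \cdot \frac{1}{21}}{7628} = \left(\left(135 + 20402\right) + \frac{10}{21}\right) \frac{1}{7628} = \left(20537 + \frac{10}{21}\right) \frac{1}{7628} = \frac{431287}{21} \cdot \frac{1}{7628} = \frac{431287}{160188}$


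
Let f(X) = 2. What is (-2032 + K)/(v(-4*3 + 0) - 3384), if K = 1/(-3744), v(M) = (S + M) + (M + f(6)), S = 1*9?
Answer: 7607809/12718368 ≈ 0.59818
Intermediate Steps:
S = 9
v(M) = 11 + 2*M (v(M) = (9 + M) + (M + 2) = (9 + M) + (2 + M) = 11 + 2*M)
K = -1/3744 ≈ -0.00026709
(-2032 + K)/(v(-4*3 + 0) - 3384) = (-2032 - 1/3744)/((11 + 2*(-4*3 + 0)) - 3384) = -7607809/(3744*((11 + 2*(-12 + 0)) - 3384)) = -7607809/(3744*((11 + 2*(-12)) - 3384)) = -7607809/(3744*((11 - 24) - 3384)) = -7607809/(3744*(-13 - 3384)) = -7607809/3744/(-3397) = -7607809/3744*(-1/3397) = 7607809/12718368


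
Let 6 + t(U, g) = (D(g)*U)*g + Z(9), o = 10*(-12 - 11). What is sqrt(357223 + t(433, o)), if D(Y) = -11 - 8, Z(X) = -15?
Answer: 2*sqrt(562353) ≈ 1499.8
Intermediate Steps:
D(Y) = -19
o = -230 (o = 10*(-23) = -230)
t(U, g) = -21 - 19*U*g (t(U, g) = -6 + ((-19*U)*g - 15) = -6 + (-19*U*g - 15) = -6 + (-15 - 19*U*g) = -21 - 19*U*g)
sqrt(357223 + t(433, o)) = sqrt(357223 + (-21 - 19*433*(-230))) = sqrt(357223 + (-21 + 1892210)) = sqrt(357223 + 1892189) = sqrt(2249412) = 2*sqrt(562353)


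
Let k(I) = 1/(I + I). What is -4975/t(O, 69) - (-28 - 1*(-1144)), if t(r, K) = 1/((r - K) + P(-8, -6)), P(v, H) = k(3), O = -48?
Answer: 3480779/6 ≈ 5.8013e+5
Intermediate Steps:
k(I) = 1/(2*I)
P(v, H) = ⅙ (P(v, H) = (½)/3 = (½)*(⅓) = ⅙)
t(r, K) = 1/(⅙ + r - K) (t(r, K) = 1/((r - K) + ⅙) = 1/(⅙ + r - K))
-4975/t(O, 69) - (-28 - 1*(-1144)) = -4975/(6/(1 - 6*69 + 6*(-48))) - (-28 - 1*(-1144)) = -4975/(6/(1 - 414 - 288)) - (-28 + 1144) = -4975/(6/(-701)) - 1*1116 = -4975/(6*(-1/701)) - 1116 = -4975/(-6/701) - 1116 = -4975*(-701/6) - 1116 = 3487475/6 - 1116 = 3480779/6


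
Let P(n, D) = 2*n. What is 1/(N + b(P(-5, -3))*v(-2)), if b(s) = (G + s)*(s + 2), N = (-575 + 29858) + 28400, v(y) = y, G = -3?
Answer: 1/57475 ≈ 1.7399e-5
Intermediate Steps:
N = 57683 (N = 29283 + 28400 = 57683)
b(s) = (-3 + s)*(2 + s) (b(s) = (-3 + s)*(s + 2) = (-3 + s)*(2 + s))
1/(N + b(P(-5, -3))*v(-2)) = 1/(57683 + (-6 + (2*(-5))**2 - 2*(-5))*(-2)) = 1/(57683 + (-6 + (-10)**2 - 1*(-10))*(-2)) = 1/(57683 + (-6 + 100 + 10)*(-2)) = 1/(57683 + 104*(-2)) = 1/(57683 - 208) = 1/57475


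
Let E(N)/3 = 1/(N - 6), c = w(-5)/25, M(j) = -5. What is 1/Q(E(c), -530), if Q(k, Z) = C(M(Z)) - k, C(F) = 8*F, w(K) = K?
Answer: -31/1225 ≈ -0.025306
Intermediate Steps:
c = -⅕ (c = -5/25 = -5*1/25 = -⅕ ≈ -0.20000)
E(N) = 3/(-6 + N) (E(N) = 3*(1/(N - 6)) = 3*(1/(-6 + N)) = 3/(-6 + N))
Q(k, Z) = -40 - k (Q(k, Z) = 8*(-5) - k = -40 - k)
1/Q(E(c), -530) = 1/(-40 - 3/(-6 - ⅕)) = 1/(-40 - 3/(-31/5)) = 1/(-40 - 3*(-5)/31) = 1/(-40 - 1*(-15/31)) = 1/(-40 + 15/31) = 1/(-1225/31) = -31/1225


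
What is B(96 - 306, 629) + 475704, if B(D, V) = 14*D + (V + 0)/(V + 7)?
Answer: 300678533/636 ≈ 4.7277e+5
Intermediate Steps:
B(D, V) = 14*D + V/(7 + V)
B(96 - 306, 629) + 475704 = (629 + 98*(96 - 306) + 14*(96 - 306)*629)/(7 + 629) + 475704 = (629 + 98*(-210) + 14*(-210)*629)/636 + 475704 = (629 - 20580 - 1849260)/636 + 475704 = (1/636)*(-1869211) + 475704 = -1869211/636 + 475704 = 300678533/636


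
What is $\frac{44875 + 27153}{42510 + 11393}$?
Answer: $\frac{72028}{53903} \approx 1.3363$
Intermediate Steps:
$\frac{44875 + 27153}{42510 + 11393} = \frac{72028}{53903}$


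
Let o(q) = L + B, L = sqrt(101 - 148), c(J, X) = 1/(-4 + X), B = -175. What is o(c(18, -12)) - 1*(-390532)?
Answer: 390357 + I*sqrt(47) ≈ 3.9036e+5 + 6.8557*I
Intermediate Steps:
L = I*sqrt(47) (L = sqrt(-47) = I*sqrt(47) ≈ 6.8557*I)
o(q) = -175 + I*sqrt(47) (o(q) = I*sqrt(47) - 175 = -175 + I*sqrt(47))
o(c(18, -12)) - 1*(-390532) = (-175 + I*sqrt(47)) - 1*(-390532) = (-175 + I*sqrt(47)) + 390532 = 390357 + I*sqrt(47)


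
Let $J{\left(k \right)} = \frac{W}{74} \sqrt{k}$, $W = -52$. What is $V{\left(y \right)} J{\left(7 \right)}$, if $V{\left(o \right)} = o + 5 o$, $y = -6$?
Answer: $\frac{936 \sqrt{7}}{37} \approx 66.93$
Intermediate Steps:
$J{\left(k \right)} = - \frac{26 \sqrt{k}}{37}$ ($J{\left(k \right)} = - \frac{52}{74} \sqrt{k} = \left(-52\right) \frac{1}{74} \sqrt{k} = - \frac{26 \sqrt{k}}{37}$)
$V{\left(o \right)} = 6 o$
$V{\left(y \right)} J{\left(7 \right)} = 6 \left(-6\right) \left(- \frac{26 \sqrt{7}}{37}\right) = - 36 \left(- \frac{26 \sqrt{7}}{37}\right) = \frac{936 \sqrt{7}}{37}$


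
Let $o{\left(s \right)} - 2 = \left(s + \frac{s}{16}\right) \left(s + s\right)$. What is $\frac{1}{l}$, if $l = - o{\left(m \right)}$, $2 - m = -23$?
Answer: $- \frac{8}{10641} \approx -0.00075181$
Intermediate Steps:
$m = 25$ ($m = 2 - -23 = 2 + 23 = 25$)
$o{\left(s \right)} = 2 + \frac{17 s^{2}}{8}$ ($o{\left(s \right)} = 2 + \left(s + \frac{s}{16}\right) \left(s + s\right) = 2 + \left(s + s \frac{1}{16}\right) 2 s = 2 + \left(s + \frac{s}{16}\right) 2 s = 2 + \frac{17 s}{16} \cdot 2 s = 2 + \frac{17 s^{2}}{8}$)
$l = - \frac{10641}{8}$ ($l = - (2 + \frac{17 \cdot 25^{2}}{8}) = - (2 + \frac{17}{8} \cdot 625) = - (2 + \frac{10625}{8}) = \left(-1\right) \frac{10641}{8} = - \frac{10641}{8} \approx -1330.1$)
$\frac{1}{l} = \frac{1}{- \frac{10641}{8}} = - \frac{8}{10641}$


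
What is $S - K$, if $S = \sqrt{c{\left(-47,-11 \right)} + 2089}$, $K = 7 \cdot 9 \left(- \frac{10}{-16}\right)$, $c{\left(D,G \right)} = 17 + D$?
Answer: $- \frac{315}{8} + \sqrt{2059} \approx 6.0012$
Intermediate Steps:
$K = \frac{315}{8}$ ($K = 63 \left(\left(-10\right) \left(- \frac{1}{16}\right)\right) = 63 \cdot \frac{5}{8} = \frac{315}{8} \approx 39.375$)
$S = \sqrt{2059}$ ($S = \sqrt{\left(17 - 47\right) + 2089} = \sqrt{-30 + 2089} = \sqrt{2059} \approx 45.376$)
$S - K = \sqrt{2059} - \frac{315}{8} = - \frac{315}{8} + \sqrt{2059}$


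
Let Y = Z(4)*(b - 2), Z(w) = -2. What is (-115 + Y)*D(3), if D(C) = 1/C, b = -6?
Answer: -33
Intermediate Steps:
Y = 16 (Y = -2*(-6 - 2) = -2*(-8) = 16)
(-115 + Y)*D(3) = (-115 + 16)/3 = -99*1/3 = -33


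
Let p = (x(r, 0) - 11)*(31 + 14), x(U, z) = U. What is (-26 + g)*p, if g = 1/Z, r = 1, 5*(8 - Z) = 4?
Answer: 23275/2 ≈ 11638.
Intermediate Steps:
Z = 36/5 (Z = 8 - 1/5*4 = 8 - 4/5 = 36/5 ≈ 7.2000)
g = 5/36 (g = 1/(36/5) = 5/36 ≈ 0.13889)
p = -450 (p = (1 - 11)*(31 + 14) = -10*45 = -450)
(-26 + g)*p = (-26 + 5/36)*(-450) = -931/36*(-450) = 23275/2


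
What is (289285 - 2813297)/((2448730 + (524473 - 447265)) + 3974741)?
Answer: -2524012/6500679 ≈ -0.38827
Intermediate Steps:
(289285 - 2813297)/((2448730 + (524473 - 447265)) + 3974741) = -2524012/((2448730 + 77208) + 3974741) = -2524012/(2525938 + 3974741) = -2524012/6500679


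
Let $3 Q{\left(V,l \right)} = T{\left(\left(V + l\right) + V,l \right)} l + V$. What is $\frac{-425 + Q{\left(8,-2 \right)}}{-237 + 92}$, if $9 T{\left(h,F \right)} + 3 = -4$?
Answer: $\frac{11389}{3915} \approx 2.9091$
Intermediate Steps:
$T{\left(h,F \right)} = - \frac{7}{9}$ ($T{\left(h,F \right)} = - \frac{1}{3} + \frac{1}{9} \left(-4\right) = - \frac{1}{3} - \frac{4}{9} = - \frac{7}{9}$)
$Q{\left(V,l \right)} = - \frac{7 l}{27} + \frac{V}{3}$ ($Q{\left(V,l \right)} = \frac{- \frac{7 l}{9} + V}{3} = \frac{V - \frac{7 l}{9}}{3} = - \frac{7 l}{27} + \frac{V}{3}$)
$\frac{-425 + Q{\left(8,-2 \right)}}{-237 + 92} = \frac{-425 + \left(\left(- \frac{7}{27}\right) \left(-2\right) + \frac{1}{3} \cdot 8\right)}{-237 + 92} = \frac{-425 + \left(\frac{14}{27} + \frac{8}{3}\right)}{-145} = \left(-425 + \frac{86}{27}\right) \left(- \frac{1}{145}\right) = \left(- \frac{11389}{27}\right) \left(- \frac{1}{145}\right) = \frac{11389}{3915}$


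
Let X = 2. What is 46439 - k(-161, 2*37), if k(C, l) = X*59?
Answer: 46321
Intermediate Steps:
k(C, l) = 118 (k(C, l) = 2*59 = 118)
46439 - k(-161, 2*37) = 46439 - 1*118 = 46439 - 118 = 46321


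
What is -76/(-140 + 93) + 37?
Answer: 1815/47 ≈ 38.617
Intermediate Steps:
-76/(-140 + 93) + 37 = -76/(-47) + 37 = -76*(-1/47) + 37 = 76/47 + 37 = 1815/47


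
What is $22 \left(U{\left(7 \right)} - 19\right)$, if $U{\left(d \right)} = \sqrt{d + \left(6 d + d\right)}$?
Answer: $-418 + 44 \sqrt{14} \approx -253.37$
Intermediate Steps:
$U{\left(d \right)} = 2 \sqrt{2} \sqrt{d}$ ($U{\left(d \right)} = \sqrt{d + 7 d} = \sqrt{8 d} = 2 \sqrt{2} \sqrt{d}$)
$22 \left(U{\left(7 \right)} - 19\right) = 22 \left(2 \sqrt{2} \sqrt{7} - 19\right) = 22 \left(2 \sqrt{14} - 19\right) = 22 \left(-19 + 2 \sqrt{14}\right) = -418 + 44 \sqrt{14}$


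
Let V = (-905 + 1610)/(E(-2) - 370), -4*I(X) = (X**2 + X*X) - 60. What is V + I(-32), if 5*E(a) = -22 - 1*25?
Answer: -946334/1897 ≈ -498.86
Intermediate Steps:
I(X) = 15 - X**2/2 (I(X) = -((X**2 + X*X) - 60)/4 = -((X**2 + X**2) - 60)/4 = -(2*X**2 - 60)/4 = -(-60 + 2*X**2)/4 = 15 - X**2/2)
E(a) = -47/5 (E(a) = (-22 - 1*25)/5 = (-22 - 25)/5 = (1/5)*(-47) = -47/5)
V = -3525/1897 (V = (-905 + 1610)/(-47/5 - 370) = 705/(-1897/5) = 705*(-5/1897) = -3525/1897 ≈ -1.8582)
V + I(-32) = -3525/1897 + (15 - 1/2*(-32)**2) = -3525/1897 + (15 - 1/2*1024) = -3525/1897 + (15 - 512) = -3525/1897 - 497 = -946334/1897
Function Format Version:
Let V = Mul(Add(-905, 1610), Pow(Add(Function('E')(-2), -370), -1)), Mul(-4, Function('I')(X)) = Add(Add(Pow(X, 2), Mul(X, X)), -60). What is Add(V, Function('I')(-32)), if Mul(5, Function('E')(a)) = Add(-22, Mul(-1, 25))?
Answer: Rational(-946334, 1897) ≈ -498.86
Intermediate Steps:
Function('I')(X) = Add(15, Mul(Rational(-1, 2), Pow(X, 2))) (Function('I')(X) = Mul(Rational(-1, 4), Add(Add(Pow(X, 2), Mul(X, X)), -60)) = Mul(Rational(-1, 4), Add(Add(Pow(X, 2), Pow(X, 2)), -60)) = Mul(Rational(-1, 4), Add(Mul(2, Pow(X, 2)), -60)) = Mul(Rational(-1, 4), Add(-60, Mul(2, Pow(X, 2)))) = Add(15, Mul(Rational(-1, 2), Pow(X, 2))))
Function('E')(a) = Rational(-47, 5) (Function('E')(a) = Mul(Rational(1, 5), Add(-22, Mul(-1, 25))) = Mul(Rational(1, 5), Add(-22, -25)) = Mul(Rational(1, 5), -47) = Rational(-47, 5))
V = Rational(-3525, 1897) (V = Mul(Add(-905, 1610), Pow(Add(Rational(-47, 5), -370), -1)) = Mul(705, Pow(Rational(-1897, 5), -1)) = Mul(705, Rational(-5, 1897)) = Rational(-3525, 1897) ≈ -1.8582)
Add(V, Function('I')(-32)) = Add(Rational(-3525, 1897), Add(15, Mul(Rational(-1, 2), Pow(-32, 2)))) = Add(Rational(-3525, 1897), Add(15, Mul(Rational(-1, 2), 1024))) = Add(Rational(-3525, 1897), Add(15, -512)) = Add(Rational(-3525, 1897), -497) = Rational(-946334, 1897)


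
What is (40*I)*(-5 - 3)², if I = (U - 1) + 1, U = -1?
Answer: -2560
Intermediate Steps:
I = -1 (I = (-1 - 1) + 1 = -2 + 1 = -1)
(40*I)*(-5 - 3)² = (40*(-1))*(-5 - 3)² = -40*(-8)² = -40*64 = -2560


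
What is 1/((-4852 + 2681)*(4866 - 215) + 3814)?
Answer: -1/10093507 ≈ -9.9074e-8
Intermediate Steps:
1/((-4852 + 2681)*(4866 - 215) + 3814) = 1/(-2171*4651 + 3814) = 1/(-10097321 + 3814) = 1/(-10093507) = -1/10093507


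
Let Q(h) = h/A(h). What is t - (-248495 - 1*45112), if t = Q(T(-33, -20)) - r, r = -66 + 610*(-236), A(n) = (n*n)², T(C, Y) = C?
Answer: 15727217120/35937 ≈ 4.3763e+5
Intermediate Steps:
A(n) = n⁴ (A(n) = (n²)² = n⁴)
r = -144026 (r = -66 - 143960 = -144026)
Q(h) = h⁻³ (Q(h) = h/(h⁴) = h/h⁴ = h⁻³)
t = 5175862361/35937 (t = (-33)⁻³ - 1*(-144026) = -1/35937 + 144026 = 5175862361/35937 ≈ 1.4403e+5)
t - (-248495 - 1*45112) = 5175862361/35937 - (-248495 - 1*45112) = 5175862361/35937 - (-248495 - 45112) = 5175862361/35937 - 1*(-293607) = 5175862361/35937 + 293607 = 15727217120/35937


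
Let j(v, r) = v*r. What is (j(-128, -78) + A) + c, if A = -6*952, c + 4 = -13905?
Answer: -9637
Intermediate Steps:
j(v, r) = r*v
c = -13909 (c = -4 - 13905 = -13909)
A = -5712
(j(-128, -78) + A) + c = (-78*(-128) - 5712) - 13909 = (9984 - 5712) - 13909 = 4272 - 13909 = -9637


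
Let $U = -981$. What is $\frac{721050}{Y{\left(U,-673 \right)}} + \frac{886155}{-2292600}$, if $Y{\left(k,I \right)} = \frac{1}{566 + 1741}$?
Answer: $\frac{254243585514923}{152840} \approx 1.6635 \cdot 10^{9}$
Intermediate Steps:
$Y{\left(k,I \right)} = \frac{1}{2307}$
$\frac{721050}{Y{\left(U,-673 \right)}} + \frac{886155}{-2292600} = 721050 \frac{1}{\frac{1}{2307}} + \frac{886155}{-2292600} = 721050 \cdot 2307 + 886155 \left(- \frac{1}{2292600}\right) = 1663462350 - \frac{59077}{152840} = \frac{254243585514923}{152840}$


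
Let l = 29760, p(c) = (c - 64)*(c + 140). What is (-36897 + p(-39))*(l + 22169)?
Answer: -2456241700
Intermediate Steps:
p(c) = (-64 + c)*(140 + c)
(-36897 + p(-39))*(l + 22169) = (-36897 + (-8960 + (-39)**2 + 76*(-39)))*(29760 + 22169) = (-36897 + (-8960 + 1521 - 2964))*51929 = (-36897 - 10403)*51929 = -47300*51929 = -2456241700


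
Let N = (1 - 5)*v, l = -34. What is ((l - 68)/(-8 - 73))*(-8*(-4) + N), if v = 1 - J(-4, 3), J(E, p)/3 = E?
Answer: -680/27 ≈ -25.185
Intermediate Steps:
J(E, p) = 3*E
v = 13 (v = 1 - 3*(-4) = 1 - 1*(-12) = 1 + 12 = 13)
N = -52 (N = (1 - 5)*13 = -4*13 = -52)
((l - 68)/(-8 - 73))*(-8*(-4) + N) = ((-34 - 68)/(-8 - 73))*(-8*(-4) - 52) = (-102/(-81))*(-4*(-8) - 52) = (-102*(-1/81))*(32 - 52) = (34/27)*(-20) = -680/27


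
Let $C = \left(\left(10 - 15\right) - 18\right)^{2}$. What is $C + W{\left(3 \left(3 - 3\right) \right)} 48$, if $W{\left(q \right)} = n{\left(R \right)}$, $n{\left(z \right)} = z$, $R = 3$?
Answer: $673$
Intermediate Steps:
$W{\left(q \right)} = 3$
$C = 529$ ($C = \left(\left(10 - 15\right) - 18\right)^{2} = \left(-5 - 18\right)^{2} = \left(-23\right)^{2} = 529$)
$C + W{\left(3 \left(3 - 3\right) \right)} 48 = 529 + 3 \cdot 48 = 529 + 144 = 673$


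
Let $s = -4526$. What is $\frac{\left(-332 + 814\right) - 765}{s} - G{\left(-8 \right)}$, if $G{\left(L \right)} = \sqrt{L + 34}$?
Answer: $\frac{283}{4526} - \sqrt{26} \approx -5.0365$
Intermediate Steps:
$G{\left(L \right)} = \sqrt{34 + L}$
$\frac{\left(-332 + 814\right) - 765}{s} - G{\left(-8 \right)} = \frac{\left(-332 + 814\right) - 765}{-4526} - \sqrt{34 - 8} = \left(482 - 765\right) \left(- \frac{1}{4526}\right) - \sqrt{26} = \left(-283\right) \left(- \frac{1}{4526}\right) - \sqrt{26} = \frac{283}{4526} - \sqrt{26}$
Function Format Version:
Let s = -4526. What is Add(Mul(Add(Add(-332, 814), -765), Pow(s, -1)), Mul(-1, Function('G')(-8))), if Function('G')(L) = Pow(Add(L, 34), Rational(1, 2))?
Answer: Add(Rational(283, 4526), Mul(-1, Pow(26, Rational(1, 2)))) ≈ -5.0365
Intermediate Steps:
Function('G')(L) = Pow(Add(34, L), Rational(1, 2))
Add(Mul(Add(Add(-332, 814), -765), Pow(s, -1)), Mul(-1, Function('G')(-8))) = Add(Mul(Add(Add(-332, 814), -765), Pow(-4526, -1)), Mul(-1, Pow(Add(34, -8), Rational(1, 2)))) = Add(Mul(Add(482, -765), Rational(-1, 4526)), Mul(-1, Pow(26, Rational(1, 2)))) = Add(Mul(-283, Rational(-1, 4526)), Mul(-1, Pow(26, Rational(1, 2)))) = Add(Rational(283, 4526), Mul(-1, Pow(26, Rational(1, 2))))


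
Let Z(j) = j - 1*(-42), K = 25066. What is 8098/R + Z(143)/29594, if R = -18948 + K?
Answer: 120392021/90528046 ≈ 1.3299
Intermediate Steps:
Z(j) = 42 + j (Z(j) = j + 42 = 42 + j)
R = 6118 (R = -18948 + 25066 = 6118)
8098/R + Z(143)/29594 = 8098/6118 + (42 + 143)/29594 = 8098*(1/6118) + 185*(1/29594) = 4049/3059 + 185/29594 = 120392021/90528046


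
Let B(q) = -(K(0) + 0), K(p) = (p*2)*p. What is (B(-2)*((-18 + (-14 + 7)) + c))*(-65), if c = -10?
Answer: 0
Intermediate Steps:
K(p) = 2*p² (K(p) = (2*p)*p = 2*p²)
B(q) = 0 (B(q) = -(2*0² + 0) = -(2*0 + 0) = -(0 + 0) = -1*0 = 0)
(B(-2)*((-18 + (-14 + 7)) + c))*(-65) = (0*((-18 + (-14 + 7)) - 10))*(-65) = (0*((-18 - 7) - 10))*(-65) = (0*(-25 - 10))*(-65) = (0*(-35))*(-65) = 0*(-65) = 0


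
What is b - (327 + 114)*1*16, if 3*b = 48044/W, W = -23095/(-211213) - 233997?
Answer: -523100066614030/74134777899 ≈ -7056.1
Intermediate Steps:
W = -49423185266/211213 (W = -23095*(-1/211213) - 233997 = 23095/211213 - 233997 = -49423185266/211213 ≈ -2.3400e+5)
b = -5073758686/74134777899 (b = (48044/(-49423185266/211213))/3 = (48044*(-211213/49423185266))/3 = (⅓)*(-5073758686/24711592633) = -5073758686/74134777899 ≈ -0.068440)
b - (327 + 114)*1*16 = -5073758686/74134777899 - (327 + 114)*1*16 = -5073758686/74134777899 - 441*16 = -5073758686/74134777899 - 1*7056 = -5073758686/74134777899 - 7056 = -523100066614030/74134777899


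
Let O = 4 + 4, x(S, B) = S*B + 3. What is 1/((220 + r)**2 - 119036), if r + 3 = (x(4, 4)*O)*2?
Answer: 1/152405 ≈ 6.5615e-6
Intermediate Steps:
x(S, B) = 3 + B*S (x(S, B) = B*S + 3 = 3 + B*S)
O = 8
r = 301 (r = -3 + ((3 + 4*4)*8)*2 = -3 + ((3 + 16)*8)*2 = -3 + (19*8)*2 = -3 + 152*2 = -3 + 304 = 301)
1/((220 + r)**2 - 119036) = 1/((220 + 301)**2 - 119036) = 1/(521**2 - 119036) = 1/(271441 - 119036) = 1/152405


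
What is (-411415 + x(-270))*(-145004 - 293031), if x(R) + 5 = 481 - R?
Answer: 179887395415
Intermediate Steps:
x(R) = 476 - R (x(R) = -5 + (481 - R) = 476 - R)
(-411415 + x(-270))*(-145004 - 293031) = (-411415 + (476 - 1*(-270)))*(-145004 - 293031) = (-411415 + (476 + 270))*(-438035) = (-411415 + 746)*(-438035) = -410669*(-438035) = 179887395415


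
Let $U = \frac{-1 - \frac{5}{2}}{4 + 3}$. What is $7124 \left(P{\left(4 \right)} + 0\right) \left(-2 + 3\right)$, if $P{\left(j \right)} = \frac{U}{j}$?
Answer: $- \frac{1781}{2} \approx -890.5$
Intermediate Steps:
$U = - \frac{1}{2}$ ($U = \frac{-1 - \frac{5}{2}}{7} = \left(-1 - \frac{5}{2}\right) \frac{1}{7} = \left(- \frac{7}{2}\right) \frac{1}{7} = - \frac{1}{2} \approx -0.5$)
$P{\left(j \right)} = - \frac{1}{2 j}$
$7124 \left(P{\left(4 \right)} + 0\right) \left(-2 + 3\right) = 7124 \left(- \frac{1}{2 \cdot 4} + 0\right) \left(-2 + 3\right) = 7124 \left(\left(- \frac{1}{2}\right) \frac{1}{4} + 0\right) 1 = 7124 \left(- \frac{1}{8} + 0\right) 1 = 7124 \left(\left(- \frac{1}{8}\right) 1\right) = 7124 \left(- \frac{1}{8}\right) = - \frac{1781}{2}$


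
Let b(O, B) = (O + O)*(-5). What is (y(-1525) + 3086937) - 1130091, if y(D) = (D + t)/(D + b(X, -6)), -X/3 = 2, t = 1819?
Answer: 2866779096/1465 ≈ 1.9568e+6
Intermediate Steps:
X = -6 (X = -3*2 = -6)
b(O, B) = -10*O (b(O, B) = (2*O)*(-5) = -10*O)
y(D) = (1819 + D)/(60 + D) (y(D) = (D + 1819)/(D - 10*(-6)) = (1819 + D)/(D + 60) = (1819 + D)/(60 + D))
(y(-1525) + 3086937) - 1130091 = ((1819 - 1525)/(60 - 1525) + 3086937) - 1130091 = (294/(-1465) + 3086937) - 1130091 = (-1/1465*294 + 3086937) - 1130091 = (-294/1465 + 3086937) - 1130091 = 4522362411/1465 - 1130091 = 2866779096/1465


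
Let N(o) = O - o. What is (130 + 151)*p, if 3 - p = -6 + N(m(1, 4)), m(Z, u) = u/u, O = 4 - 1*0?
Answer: 1686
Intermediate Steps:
O = 4 (O = 4 + 0 = 4)
m(Z, u) = 1
N(o) = 4 - o
p = 6 (p = 3 - (-6 + (4 - 1*1)) = 3 - (-6 + (4 - 1)) = 3 - (-6 + 3) = 3 - 1*(-3) = 3 + 3 = 6)
(130 + 151)*p = (130 + 151)*6 = 281*6 = 1686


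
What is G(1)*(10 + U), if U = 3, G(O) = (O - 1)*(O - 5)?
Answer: 0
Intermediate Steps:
G(O) = (-1 + O)*(-5 + O)
G(1)*(10 + U) = (5 + 1² - 6*1)*(10 + 3) = (5 + 1 - 6)*13 = 0*13 = 0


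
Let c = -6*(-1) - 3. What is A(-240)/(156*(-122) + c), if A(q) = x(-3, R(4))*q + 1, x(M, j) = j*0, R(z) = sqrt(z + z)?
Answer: -1/19029 ≈ -5.2551e-5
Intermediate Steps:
R(z) = sqrt(2)*sqrt(z) (R(z) = sqrt(2*z) = sqrt(2)*sqrt(z))
c = 3 (c = 6 - 3 = 3)
x(M, j) = 0
A(q) = 1 (A(q) = 0*q + 1 = 0 + 1 = 1)
A(-240)/(156*(-122) + c) = 1/(156*(-122) + 3) = 1/(-19032 + 3) = 1/(-19029) = 1*(-1/19029) = -1/19029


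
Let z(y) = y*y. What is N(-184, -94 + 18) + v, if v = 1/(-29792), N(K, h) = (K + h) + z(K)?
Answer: 1000892031/29792 ≈ 33596.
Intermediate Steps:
z(y) = y**2
N(K, h) = K + h + K**2 (N(K, h) = (K + h) + K**2 = K + h + K**2)
v = -1/29792 ≈ -3.3566e-5
N(-184, -94 + 18) + v = (-184 + (-94 + 18) + (-184)**2) - 1/29792 = (-184 - 76 + 33856) - 1/29792 = 33596 - 1/29792 = 1000892031/29792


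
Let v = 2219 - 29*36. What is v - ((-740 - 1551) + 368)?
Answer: 3098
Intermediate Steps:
v = 1175 (v = 2219 - 1044 = 1175)
v - ((-740 - 1551) + 368) = 1175 - ((-740 - 1551) + 368) = 1175 - (-2291 + 368) = 1175 - 1*(-1923) = 1175 + 1923 = 3098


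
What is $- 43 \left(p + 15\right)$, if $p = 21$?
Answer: $-1548$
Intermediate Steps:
$- 43 \left(p + 15\right) = - 43 \left(21 + 15\right) = \left(-43\right) 36 = -1548$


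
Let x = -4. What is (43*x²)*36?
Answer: 24768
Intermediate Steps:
(43*x²)*36 = (43*(-4)²)*36 = (43*16)*36 = 688*36 = 24768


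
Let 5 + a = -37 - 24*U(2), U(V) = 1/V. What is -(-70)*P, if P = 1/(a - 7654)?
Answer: -35/3854 ≈ -0.0090815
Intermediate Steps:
a = -54 (a = -5 + (-37 - 24/2) = -5 + (-37 - 24*½) = -5 + (-37 - 12) = -5 - 49 = -54)
P = -1/7708 (P = 1/(-54 - 7654) = 1/(-7708) = -1/7708 ≈ -0.00012974)
-(-70)*P = -(-70)*(-1)/7708 = -1*35/3854 = -35/3854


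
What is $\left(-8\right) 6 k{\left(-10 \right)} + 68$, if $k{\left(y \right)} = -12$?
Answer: $644$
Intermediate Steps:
$\left(-8\right) 6 k{\left(-10 \right)} + 68 = \left(-8\right) 6 \left(-12\right) + 68 = \left(-48\right) \left(-12\right) + 68 = 576 + 68 = 644$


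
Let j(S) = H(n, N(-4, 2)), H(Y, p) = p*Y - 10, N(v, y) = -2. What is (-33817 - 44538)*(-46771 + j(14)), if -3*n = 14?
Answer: 10994381825/3 ≈ 3.6648e+9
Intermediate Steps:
n = -14/3 (n = -⅓*14 = -14/3 ≈ -4.6667)
H(Y, p) = -10 + Y*p (H(Y, p) = Y*p - 10 = -10 + Y*p)
j(S) = -⅔ (j(S) = -10 - 14/3*(-2) = -10 + 28/3 = -⅔)
(-33817 - 44538)*(-46771 + j(14)) = (-33817 - 44538)*(-46771 - ⅔) = -78355*(-140315/3) = 10994381825/3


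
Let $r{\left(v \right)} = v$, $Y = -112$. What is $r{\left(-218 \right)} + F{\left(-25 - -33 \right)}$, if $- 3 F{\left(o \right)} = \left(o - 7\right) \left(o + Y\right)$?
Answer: $- \frac{550}{3} \approx -183.33$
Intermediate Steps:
$F{\left(o \right)} = - \frac{\left(-112 + o\right) \left(-7 + o\right)}{3}$ ($F{\left(o \right)} = - \frac{\left(o - 7\right) \left(o - 112\right)}{3} = - \frac{\left(-7 + o\right) \left(-112 + o\right)}{3} = - \frac{\left(-112 + o\right) \left(-7 + o\right)}{3}$)
$r{\left(-218 \right)} + F{\left(-25 - -33 \right)} = -218 - \left(\frac{784}{3} - \frac{119 \left(-25 - -33\right)}{3} + \frac{\left(-25 - -33\right)^{2}}{3}\right) = -218 - \left(\frac{784}{3} - \frac{119 \left(-25 + 33\right)}{3} + \frac{\left(-25 + 33\right)^{2}}{3}\right) = -218 - \left(-56 + \frac{64}{3}\right) = -218 - - \frac{104}{3} = -218 + \frac{104}{3} = - \frac{550}{3}$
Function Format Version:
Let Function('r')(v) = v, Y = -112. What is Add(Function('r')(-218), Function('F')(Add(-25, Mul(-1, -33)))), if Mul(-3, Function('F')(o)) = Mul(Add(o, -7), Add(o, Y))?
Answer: Rational(-550, 3) ≈ -183.33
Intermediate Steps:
Function('F')(o) = Mul(Rational(-1, 3), Add(-112, o), Add(-7, o)) (Function('F')(o) = Mul(Rational(-1, 3), Mul(Add(o, -7), Add(o, -112))) = Mul(Rational(-1, 3), Mul(Add(-7, o), Add(-112, o))) = Mul(Rational(-1, 3), Mul(Add(-112, o), Add(-7, o))) = Mul(Rational(-1, 3), Add(-112, o), Add(-7, o)))
Add(Function('r')(-218), Function('F')(Add(-25, Mul(-1, -33)))) = Add(-218, Add(Rational(-784, 3), Mul(Rational(-1, 3), Pow(Add(-25, Mul(-1, -33)), 2)), Mul(Rational(119, 3), Add(-25, Mul(-1, -33))))) = Add(-218, Add(Rational(-784, 3), Mul(Rational(-1, 3), Pow(Add(-25, 33), 2)), Mul(Rational(119, 3), Add(-25, 33)))) = Add(-218, Add(Rational(-784, 3), Mul(Rational(-1, 3), Pow(8, 2)), Mul(Rational(119, 3), 8))) = Add(-218, Add(Rational(-784, 3), Mul(Rational(-1, 3), 64), Rational(952, 3))) = Add(-218, Add(Rational(-784, 3), Rational(-64, 3), Rational(952, 3))) = Add(-218, Rational(104, 3)) = Rational(-550, 3)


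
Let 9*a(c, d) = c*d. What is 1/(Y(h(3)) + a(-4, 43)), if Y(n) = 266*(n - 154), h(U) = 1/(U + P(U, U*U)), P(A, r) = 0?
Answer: -9/368050 ≈ -2.4453e-5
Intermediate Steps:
a(c, d) = c*d/9 (a(c, d) = (c*d)/9 = c*d/9)
h(U) = 1/U (h(U) = 1/(U + 0) = 1/U)
Y(n) = -40964 + 266*n (Y(n) = 266*(-154 + n) = -40964 + 266*n)
1/(Y(h(3)) + a(-4, 43)) = 1/((-40964 + 266/3) + (1/9)*(-4)*43) = 1/((-40964 + 266*(1/3)) - 172/9) = 1/((-40964 + 266/3) - 172/9) = 1/(-122626/3 - 172/9) = 1/(-368050/9) = -9/368050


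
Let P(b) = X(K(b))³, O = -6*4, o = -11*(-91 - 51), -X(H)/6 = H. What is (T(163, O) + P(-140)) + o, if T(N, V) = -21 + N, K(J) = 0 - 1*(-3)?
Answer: -4128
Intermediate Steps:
K(J) = 3 (K(J) = 0 + 3 = 3)
X(H) = -6*H
o = 1562 (o = -11*(-142) = 1562)
O = -24
P(b) = -5832 (P(b) = (-6*3)³ = (-18)³ = -5832)
(T(163, O) + P(-140)) + o = ((-21 + 163) - 5832) + 1562 = (142 - 5832) + 1562 = -5690 + 1562 = -4128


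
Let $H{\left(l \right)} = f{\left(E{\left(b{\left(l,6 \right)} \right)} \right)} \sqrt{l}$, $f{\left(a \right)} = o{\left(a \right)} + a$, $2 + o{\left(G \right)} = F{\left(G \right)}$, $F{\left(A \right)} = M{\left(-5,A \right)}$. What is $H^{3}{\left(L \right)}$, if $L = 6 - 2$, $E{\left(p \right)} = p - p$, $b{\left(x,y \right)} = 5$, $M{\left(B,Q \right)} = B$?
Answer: $-2744$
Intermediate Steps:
$F{\left(A \right)} = -5$
$E{\left(p \right)} = 0$
$o{\left(G \right)} = -7$ ($o{\left(G \right)} = -2 - 5 = -7$)
$f{\left(a \right)} = -7 + a$
$L = 4$
$H{\left(l \right)} = - 7 \sqrt{l}$ ($H{\left(l \right)} = \left(-7 + 0\right) \sqrt{l} = - 7 \sqrt{l}$)
$H^{3}{\left(L \right)} = \left(- 7 \sqrt{4}\right)^{3} = \left(\left(-7\right) 2\right)^{3} = \left(-14\right)^{3} = -2744$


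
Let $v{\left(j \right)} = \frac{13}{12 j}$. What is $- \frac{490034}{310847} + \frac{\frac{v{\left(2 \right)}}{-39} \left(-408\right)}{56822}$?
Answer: $- \frac{83528851445}{52988844702} \approx -1.5763$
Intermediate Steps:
$v{\left(j \right)} = \frac{13}{12 j}$ ($v{\left(j \right)} = 13 \frac{1}{12 j} = \frac{13}{12 j}$)
$- \frac{490034}{310847} + \frac{\frac{v{\left(2 \right)}}{-39} \left(-408\right)}{56822} = - \frac{490034}{310847} + \frac{\frac{\frac{13}{12} \cdot \frac{1}{2}}{-39} \left(-408\right)}{56822} = \left(-490034\right) \frac{1}{310847} + \frac{13}{12} \cdot \frac{1}{2} \left(- \frac{1}{39}\right) \left(-408\right) \frac{1}{56822} = - \frac{490034}{310847} + \frac{13}{24} \left(- \frac{1}{39}\right) \left(-408\right) \frac{1}{56822} = - \frac{490034}{310847} + \left(- \frac{1}{72}\right) \left(-408\right) \frac{1}{56822} = - \frac{490034}{310847} + \frac{17}{3} \cdot \frac{1}{56822} = - \frac{490034}{310847} + \frac{17}{170466} = - \frac{83528851445}{52988844702}$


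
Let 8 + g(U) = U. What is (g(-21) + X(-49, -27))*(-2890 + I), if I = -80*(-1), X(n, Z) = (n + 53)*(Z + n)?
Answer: 935730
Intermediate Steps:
X(n, Z) = (53 + n)*(Z + n)
I = 80
g(U) = -8 + U
(g(-21) + X(-49, -27))*(-2890 + I) = ((-8 - 21) + ((-49)**2 + 53*(-27) + 53*(-49) - 27*(-49)))*(-2890 + 80) = (-29 + (2401 - 1431 - 2597 + 1323))*(-2810) = (-29 - 304)*(-2810) = -333*(-2810) = 935730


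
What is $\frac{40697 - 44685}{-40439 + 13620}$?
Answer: $\frac{3988}{26819} \approx 0.1487$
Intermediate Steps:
$\frac{40697 - 44685}{-40439 + 13620} = - \frac{3988}{-26819} = \left(-3988\right) \left(- \frac{1}{26819}\right) = \frac{3988}{26819}$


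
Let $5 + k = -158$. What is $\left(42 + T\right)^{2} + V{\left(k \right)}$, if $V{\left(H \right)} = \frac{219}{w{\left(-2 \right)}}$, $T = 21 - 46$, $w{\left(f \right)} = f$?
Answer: $\frac{359}{2} \approx 179.5$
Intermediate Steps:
$k = -163$ ($k = -5 - 158 = -163$)
$T = -25$ ($T = 21 - 46 = -25$)
$V{\left(H \right)} = - \frac{219}{2}$ ($V{\left(H \right)} = \frac{219}{-2} = 219 \left(- \frac{1}{2}\right) = - \frac{219}{2}$)
$\left(42 + T\right)^{2} + V{\left(k \right)} = \left(42 - 25\right)^{2} - \frac{219}{2} = 17^{2} - \frac{219}{2} = 289 - \frac{219}{2} = \frac{359}{2}$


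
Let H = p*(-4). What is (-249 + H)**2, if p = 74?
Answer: 297025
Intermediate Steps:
H = -296 (H = 74*(-4) = -296)
(-249 + H)**2 = (-249 - 296)**2 = (-545)**2 = 297025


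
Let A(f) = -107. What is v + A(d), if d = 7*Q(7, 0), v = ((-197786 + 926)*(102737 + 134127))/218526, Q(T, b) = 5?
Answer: -7775404887/36421 ≈ -2.1349e+5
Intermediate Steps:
v = -7771507840/36421 (v = -196860*236864*(1/218526) = -46629047040*1/218526 = -7771507840/36421 ≈ -2.1338e+5)
d = 35 (d = 7*5 = 35)
v + A(d) = -7771507840/36421 - 107 = -7775404887/36421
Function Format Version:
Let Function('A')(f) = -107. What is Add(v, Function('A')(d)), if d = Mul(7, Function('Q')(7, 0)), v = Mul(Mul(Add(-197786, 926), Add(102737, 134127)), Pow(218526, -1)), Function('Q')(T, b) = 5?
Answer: Rational(-7775404887, 36421) ≈ -2.1349e+5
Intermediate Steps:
v = Rational(-7771507840, 36421) (v = Mul(Mul(-196860, 236864), Rational(1, 218526)) = Mul(-46629047040, Rational(1, 218526)) = Rational(-7771507840, 36421) ≈ -2.1338e+5)
d = 35 (d = Mul(7, 5) = 35)
Add(v, Function('A')(d)) = Add(Rational(-7771507840, 36421), -107) = Rational(-7775404887, 36421)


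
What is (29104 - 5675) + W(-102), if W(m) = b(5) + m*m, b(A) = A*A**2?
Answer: 33958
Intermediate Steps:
b(A) = A**3
W(m) = 125 + m**2 (W(m) = 5**3 + m*m = 125 + m**2)
(29104 - 5675) + W(-102) = (29104 - 5675) + (125 + (-102)**2) = 23429 + (125 + 10404) = 23429 + 10529 = 33958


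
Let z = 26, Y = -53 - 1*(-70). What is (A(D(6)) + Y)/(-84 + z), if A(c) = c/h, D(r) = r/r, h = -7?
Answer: -59/203 ≈ -0.29064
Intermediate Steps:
D(r) = 1
Y = 17 (Y = -53 + 70 = 17)
A(c) = -c/7 (A(c) = c/(-7) = c*(-1/7) = -c/7)
(A(D(6)) + Y)/(-84 + z) = (-1/7*1 + 17)/(-84 + 26) = (-1/7 + 17)/(-58) = (118/7)*(-1/58) = -59/203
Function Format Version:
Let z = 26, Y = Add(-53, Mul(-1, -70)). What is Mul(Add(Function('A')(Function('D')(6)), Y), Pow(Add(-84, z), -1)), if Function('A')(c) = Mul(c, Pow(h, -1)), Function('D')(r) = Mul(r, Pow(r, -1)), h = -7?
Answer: Rational(-59, 203) ≈ -0.29064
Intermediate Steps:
Function('D')(r) = 1
Y = 17 (Y = Add(-53, 70) = 17)
Function('A')(c) = Mul(Rational(-1, 7), c) (Function('A')(c) = Mul(c, Pow(-7, -1)) = Mul(c, Rational(-1, 7)) = Mul(Rational(-1, 7), c))
Mul(Add(Function('A')(Function('D')(6)), Y), Pow(Add(-84, z), -1)) = Mul(Add(Mul(Rational(-1, 7), 1), 17), Pow(Add(-84, 26), -1)) = Mul(Add(Rational(-1, 7), 17), Pow(-58, -1)) = Mul(Rational(118, 7), Rational(-1, 58)) = Rational(-59, 203)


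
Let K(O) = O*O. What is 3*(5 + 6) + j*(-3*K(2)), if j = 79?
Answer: -915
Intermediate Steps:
K(O) = O**2
3*(5 + 6) + j*(-3*K(2)) = 3*(5 + 6) + 79*(-3*2**2) = 3*11 + 79*(-3*4) = 33 + 79*(-12) = 33 - 948 = -915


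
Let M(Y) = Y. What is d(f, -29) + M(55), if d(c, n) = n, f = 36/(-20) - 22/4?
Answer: 26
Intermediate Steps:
f = -73/10 (f = 36*(-1/20) - 22*1/4 = -9/5 - 11/2 = -73/10 ≈ -7.3000)
d(f, -29) + M(55) = -29 + 55 = 26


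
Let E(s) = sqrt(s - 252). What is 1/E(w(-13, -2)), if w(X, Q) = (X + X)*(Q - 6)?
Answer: -I*sqrt(11)/22 ≈ -0.15076*I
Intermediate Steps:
w(X, Q) = 2*X*(-6 + Q) (w(X, Q) = (2*X)*(-6 + Q) = 2*X*(-6 + Q))
E(s) = sqrt(-252 + s)
1/E(w(-13, -2)) = 1/(sqrt(-252 + 2*(-13)*(-6 - 2))) = 1/(sqrt(-252 + 2*(-13)*(-8))) = 1/(sqrt(-252 + 208)) = 1/(sqrt(-44)) = 1/(2*I*sqrt(11)) = -I*sqrt(11)/22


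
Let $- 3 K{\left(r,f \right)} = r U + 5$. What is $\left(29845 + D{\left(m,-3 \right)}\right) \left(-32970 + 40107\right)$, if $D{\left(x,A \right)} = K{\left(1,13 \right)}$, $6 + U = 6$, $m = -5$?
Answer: $212991870$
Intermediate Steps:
$U = 0$ ($U = -6 + 6 = 0$)
$K{\left(r,f \right)} = - \frac{5}{3}$ ($K{\left(r,f \right)} = - \frac{r 0 + 5}{3} = - \frac{0 + 5}{3} = \left(- \frac{1}{3}\right) 5 = - \frac{5}{3}$)
$D{\left(x,A \right)} = - \frac{5}{3}$
$\left(29845 + D{\left(m,-3 \right)}\right) \left(-32970 + 40107\right) = \left(29845 - \frac{5}{3}\right) \left(-32970 + 40107\right) = \frac{89530}{3} \cdot 7137 = 212991870$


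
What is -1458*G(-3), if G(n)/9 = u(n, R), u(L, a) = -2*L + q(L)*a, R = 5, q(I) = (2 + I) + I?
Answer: 183708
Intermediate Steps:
q(I) = 2 + 2*I
u(L, a) = -2*L + a*(2 + 2*L) (u(L, a) = -2*L + (2 + 2*L)*a = -2*L + a*(2 + 2*L))
G(n) = 90 + 72*n (G(n) = 9*(-2*n + 2*5*(1 + n)) = 9*(-2*n + (10 + 10*n)) = 9*(10 + 8*n) = 90 + 72*n)
-1458*G(-3) = -1458*(90 + 72*(-3)) = -1458*(90 - 216) = -1458*(-126) = 183708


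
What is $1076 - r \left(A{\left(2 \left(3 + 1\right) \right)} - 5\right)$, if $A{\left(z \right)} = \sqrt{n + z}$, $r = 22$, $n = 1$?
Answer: $1120$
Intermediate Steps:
$A{\left(z \right)} = \sqrt{1 + z}$
$1076 - r \left(A{\left(2 \left(3 + 1\right) \right)} - 5\right) = 1076 - 22 \left(\sqrt{1 + 2 \left(3 + 1\right)} - 5\right) = 1076 - 22 \left(\sqrt{1 + 2 \cdot 4} - 5\right) = 1076 - 22 \left(\sqrt{1 + 8} - 5\right) = 1076 - 22 \left(\sqrt{9} - 5\right) = 1076 - 22 \left(3 - 5\right) = 1076 - 22 \left(-2\right) = 1076 - -44 = 1076 + 44 = 1120$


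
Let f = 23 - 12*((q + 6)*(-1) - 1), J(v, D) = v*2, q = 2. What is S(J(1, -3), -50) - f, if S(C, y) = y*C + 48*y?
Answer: -2631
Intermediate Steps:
J(v, D) = 2*v
S(C, y) = 48*y + C*y (S(C, y) = C*y + 48*y = 48*y + C*y)
f = 131 (f = 23 - 12*((2 + 6)*(-1) - 1) = 23 - 12*(8*(-1) - 1) = 23 - 12*(-8 - 1) = 23 - 12*(-9) = 23 + 108 = 131)
S(J(1, -3), -50) - f = -50*(48 + 2*1) - 1*131 = -50*(48 + 2) - 131 = -50*50 - 131 = -2500 - 131 = -2631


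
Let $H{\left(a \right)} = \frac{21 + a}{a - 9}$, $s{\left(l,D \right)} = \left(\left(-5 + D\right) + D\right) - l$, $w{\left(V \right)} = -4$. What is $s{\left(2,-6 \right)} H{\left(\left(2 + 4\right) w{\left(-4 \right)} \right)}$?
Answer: $- \frac{19}{11} \approx -1.7273$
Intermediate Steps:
$s{\left(l,D \right)} = -5 - l + 2 D$ ($s{\left(l,D \right)} = \left(-5 + 2 D\right) - l = -5 - l + 2 D$)
$H{\left(a \right)} = \frac{21 + a}{-9 + a}$
$s{\left(2,-6 \right)} H{\left(\left(2 + 4\right) w{\left(-4 \right)} \right)} = \left(-5 - 2 + 2 \left(-6\right)\right) \frac{21 + \left(2 + 4\right) \left(-4\right)}{-9 + \left(2 + 4\right) \left(-4\right)} = \left(-5 - 2 - 12\right) \frac{21 + 6 \left(-4\right)}{-9 + 6 \left(-4\right)} = - 19 \frac{21 - 24}{-9 - 24} = - 19 \frac{1}{-33} \left(-3\right) = - 19 \left(\left(- \frac{1}{33}\right) \left(-3\right)\right) = \left(-19\right) \frac{1}{11} = - \frac{19}{11}$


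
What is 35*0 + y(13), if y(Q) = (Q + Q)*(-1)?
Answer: -26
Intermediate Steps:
y(Q) = -2*Q (y(Q) = (2*Q)*(-1) = -2*Q)
35*0 + y(13) = 35*0 - 2*13 = 0 - 26 = -26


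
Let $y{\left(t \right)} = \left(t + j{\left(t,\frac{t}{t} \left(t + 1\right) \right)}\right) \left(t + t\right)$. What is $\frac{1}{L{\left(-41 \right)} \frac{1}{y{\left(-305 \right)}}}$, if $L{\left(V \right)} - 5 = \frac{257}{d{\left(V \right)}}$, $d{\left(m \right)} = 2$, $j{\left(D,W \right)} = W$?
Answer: $\frac{247660}{89} \approx 2782.7$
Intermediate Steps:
$y{\left(t \right)} = 2 t \left(1 + 2 t\right)$ ($y{\left(t \right)} = \left(t + \frac{t}{t} \left(t + 1\right)\right) \left(t + t\right) = \left(t + 1 \left(1 + t\right)\right) 2 t = \left(t + \left(1 + t\right)\right) 2 t = \left(1 + 2 t\right) 2 t = 2 t \left(1 + 2 t\right)$)
$L{\left(V \right)} = \frac{267}{2}$ ($L{\left(V \right)} = 5 + \frac{257}{2} = \frac{267}{2}$)
$\frac{1}{L{\left(-41 \right)} \frac{1}{y{\left(-305 \right)}}} = \frac{1}{\frac{267}{2} \frac{1}{2 \left(-305\right) \left(1 + 2 \left(-305\right)\right)}} = \frac{1}{\frac{267}{2} \frac{1}{2 \left(-305\right) \left(1 - 610\right)}} = \frac{1}{\frac{267}{2} \frac{1}{2 \left(-305\right) \left(-609\right)}} = \frac{1}{\frac{267}{2} \cdot \frac{1}{371490}} = \frac{1}{\frac{89}{247660}} = \frac{247660}{89}$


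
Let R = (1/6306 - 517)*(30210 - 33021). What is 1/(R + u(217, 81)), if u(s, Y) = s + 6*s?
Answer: 2102/3058001275 ≈ 6.8738e-7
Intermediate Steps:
R = 3054808337/2102 (R = (1/6306 - 517)*(-2811) = -3260201/6306*(-2811) = 3054808337/2102 ≈ 1.4533e+6)
u(s, Y) = 7*s
1/(R + u(217, 81)) = 1/(3054808337/2102 + 7*217) = 1/(3054808337/2102 + 1519) = 1/(3058001275/2102) = 2102/3058001275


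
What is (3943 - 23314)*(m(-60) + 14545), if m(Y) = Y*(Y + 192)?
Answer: -128332875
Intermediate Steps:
m(Y) = Y*(192 + Y)
(3943 - 23314)*(m(-60) + 14545) = (3943 - 23314)*(-60*(192 - 60) + 14545) = -19371*(-60*132 + 14545) = -19371*(-7920 + 14545) = -19371*6625 = -128332875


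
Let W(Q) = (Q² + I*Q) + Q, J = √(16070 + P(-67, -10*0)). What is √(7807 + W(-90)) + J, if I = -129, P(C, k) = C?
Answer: √16003 + √27427 ≈ 292.11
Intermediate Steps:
J = √16003 (J = √(16070 - 67) = √16003 ≈ 126.50)
W(Q) = Q² - 128*Q (W(Q) = (Q² - 129*Q) + Q = Q² - 128*Q)
√(7807 + W(-90)) + J = √(7807 - 90*(-128 - 90)) + √16003 = √(7807 - 90*(-218)) + √16003 = √(7807 + 19620) + √16003 = √27427 + √16003 = √16003 + √27427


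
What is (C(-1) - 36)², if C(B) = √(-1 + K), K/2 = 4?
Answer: (36 - √7)² ≈ 1112.5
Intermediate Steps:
K = 8 (K = 2*4 = 8)
C(B) = √7 (C(B) = √(-1 + 8) = √7)
(C(-1) - 36)² = (√7 - 36)² = (-36 + √7)²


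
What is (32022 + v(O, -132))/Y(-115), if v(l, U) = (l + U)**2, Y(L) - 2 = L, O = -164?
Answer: -119638/113 ≈ -1058.7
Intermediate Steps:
Y(L) = 2 + L
v(l, U) = (U + l)**2
(32022 + v(O, -132))/Y(-115) = (32022 + (-132 - 164)**2)/(2 - 115) = (32022 + (-296)**2)/(-113) = (32022 + 87616)*(-1/113) = 119638*(-1/113) = -119638/113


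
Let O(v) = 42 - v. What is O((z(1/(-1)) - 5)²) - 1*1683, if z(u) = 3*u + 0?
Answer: -1705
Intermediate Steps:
z(u) = 3*u
O((z(1/(-1)) - 5)²) - 1*1683 = (42 - (3*(1/(-1)) - 5)²) - 1*1683 = (42 - (3*(1*(-1)) - 5)²) - 1683 = (42 - (3*(-1) - 5)²) - 1683 = (42 - (-3 - 5)²) - 1683 = (42 - 1*(-8)²) - 1683 = (42 - 1*64) - 1683 = (42 - 64) - 1683 = -22 - 1683 = -1705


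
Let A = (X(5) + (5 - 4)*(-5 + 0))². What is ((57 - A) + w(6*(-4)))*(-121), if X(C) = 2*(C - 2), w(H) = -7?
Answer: -5929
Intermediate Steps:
X(C) = -4 + 2*C (X(C) = 2*(-2 + C) = -4 + 2*C)
A = 1 (A = ((-4 + 2*5) + (5 - 4)*(-5 + 0))² = ((-4 + 10) + 1*(-5))² = (6 - 5)² = 1² = 1)
((57 - A) + w(6*(-4)))*(-121) = ((57 - 1*1) - 7)*(-121) = ((57 - 1) - 7)*(-121) = (56 - 7)*(-121) = 49*(-121) = -5929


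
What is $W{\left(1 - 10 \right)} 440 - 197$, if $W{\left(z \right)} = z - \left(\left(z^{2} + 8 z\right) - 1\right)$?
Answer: $-7677$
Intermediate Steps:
$W{\left(z \right)} = 1 - z^{2} - 7 z$ ($W{\left(z \right)} = z - \left(-1 + z^{2} + 8 z\right) = 1 - z^{2} - 7 z$)
$W{\left(1 - 10 \right)} 440 - 197 = \left(1 - \left(1 - 10\right)^{2} - 7 \left(1 - 10\right)\right) 440 - 197 = \left(1 - \left(-9\right)^{2} - -63\right) 440 - 197 = \left(1 - 81 + 63\right) 440 - 197 = \left(-17\right) 440 - 197 = -7480 - 197 = -7677$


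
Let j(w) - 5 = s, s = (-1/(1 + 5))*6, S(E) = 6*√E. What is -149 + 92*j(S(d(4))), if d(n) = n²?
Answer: 219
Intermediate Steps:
s = -1 (s = (-1/6)*6 = ((⅙)*(-1))*6 = -⅙*6 = -1)
j(w) = 4 (j(w) = 5 - 1 = 4)
-149 + 92*j(S(d(4))) = -149 + 92*4 = -149 + 368 = 219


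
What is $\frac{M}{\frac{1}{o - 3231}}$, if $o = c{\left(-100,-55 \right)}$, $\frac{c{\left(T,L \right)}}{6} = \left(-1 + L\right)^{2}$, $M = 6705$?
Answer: $104497425$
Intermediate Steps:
$c{\left(T,L \right)} = 6 \left(-1 + L\right)^{2}$
$o = 18816$ ($o = 6 \left(-1 - 55\right)^{2} = 6 \left(-56\right)^{2} = 6 \cdot 3136 = 18816$)
$\frac{M}{\frac{1}{o - 3231}} = \frac{6705}{\frac{1}{18816 - 3231}} = \frac{6705}{\frac{1}{15585}} = 6705 \frac{1}{\frac{1}{15585}} = 6705 \cdot 15585 = 104497425$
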